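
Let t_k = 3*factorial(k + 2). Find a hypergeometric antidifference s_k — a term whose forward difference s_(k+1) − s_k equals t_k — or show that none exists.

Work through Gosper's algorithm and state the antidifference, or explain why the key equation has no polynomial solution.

none — t_k is not Gosper-summable

t_(k+1)/t_k = k + 3.
Gosper form: A/B · C(k+1)/C(k) with A=k + 3, B=1, C=1.
Set up (k + 3)·f(k+1) − (1)·f(k) − (1) = 0.
d = -1 from the (1,0,0) case.
Bound -1 < 0, so the key equation has no polynomial solution.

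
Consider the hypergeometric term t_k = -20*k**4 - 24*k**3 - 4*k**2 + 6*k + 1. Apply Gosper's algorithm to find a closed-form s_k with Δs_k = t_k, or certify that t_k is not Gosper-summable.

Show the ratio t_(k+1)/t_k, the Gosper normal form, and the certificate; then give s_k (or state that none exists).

Ratio r(k) = (20*k**4 + 104*k**3 + 196*k**2 + 154*k + 41)/(20*k**4 + 24*k**3 + 4*k**2 - 6*k - 1).
Gosper form: A/B · C(k+1)/C(k) with A=1, B=1, C=k**4 + 6*k**3/5 + k**2/5 - 3*k/10 - 1/20.
Set up (1)·f(k+1) − (1)·f(k) − (k**4 + 6*k**3/5 + k**2/5 - 3*k/10 - 1/20) = 0.
d = 5 from the (0,0,4) case.
Match coefficients ⇒ f(k) = k*(4*k**4 - 4*k**3 - 4*k**2 + k + 2)/20.
Get s_k = R·t_k = k*(-4*k**4 + 4*k**3 + 4*k**2 - k - 2) with R(k) = B(k−1)f(k)/C(k) = k*(4*k**4 - 4*k**3 - 4*k**2 + k + 2)/(20*k**4 + 24*k**3 + 4*k**2 - 6*k - 1).
Δs = -20*k**4 - 24*k**3 - 4*k**2 + 6*k + 1, as required.

s_k = k*(-4*k**4 + 4*k**3 + 4*k**2 - k - 2)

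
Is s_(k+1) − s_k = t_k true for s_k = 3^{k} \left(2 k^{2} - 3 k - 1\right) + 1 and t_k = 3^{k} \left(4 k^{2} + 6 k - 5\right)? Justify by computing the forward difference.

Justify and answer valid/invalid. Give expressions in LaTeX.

Valid — Δs_k = t_k.

s_(k+1) = 3**(k + 1)*(-3*k + 2*(k + 1)**2 - 4) + 1
s_(k+1) − s_k = 3**k*(4*k**2 + 6*k - 5)
(s_(k+1) − s_k) − t_k = 0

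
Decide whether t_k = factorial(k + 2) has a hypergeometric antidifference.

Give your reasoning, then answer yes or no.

No. Not Gosper-summable.

r(k) = k + 3 after simplifying.
So A=k + 3 and B=1, with C=1.
Set up (k + 3)·f(k+1) − (1)·f(k) − (1) = 0.
Bound: deg f ≤ -1.
Negative degree bound (-1): no f exists, t_k not Gosper-summable.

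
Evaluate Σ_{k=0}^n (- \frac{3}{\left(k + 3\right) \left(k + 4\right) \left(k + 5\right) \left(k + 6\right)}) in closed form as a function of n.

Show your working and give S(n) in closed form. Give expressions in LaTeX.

S(n) = \frac{- n^{3} - 15 n^{2} - 74 n - 60}{60 \left(n^{3} + 15 n^{2} + 74 n + 120\right)}

Step 1: r(k) = (k + 3)/(k + 7).
Factor: A=k + 3; B=k + 7; C=1.
Set up (k + 3)·f(k+1) − (k + 6)·f(k) − (1) = 0.
From deg A=1, deg B=1, deg C=0: d=3.
A polynomial solution: f(k) = k*(k**2 + 12*k + 47)/180.
Certificate R = B(k−1)f/C = k*(k + 6)*(k**2 + 12*k + 47)/180 gives s_k = k*(-k**2 - 12*k - 47)/(60*(k + 3)*(k + 4)*(k + 5)).
Check: Δs_k = -3/(k**4 + 18*k**3 + 119*k**2 + 342*k + 360). ✓
Σ_(k=0)^n t_k = s_(n+1) − s_(0) = ((-n**3 - 15*n**2 - 74*n - 60)/(60*(n**3 + 15*n**2 + 74*n + 120))) − (0), i.e. (-n**3 - 15*n**2 - 74*n - 60)/(60*(n**3 + 15*n**2 + 74*n + 120)).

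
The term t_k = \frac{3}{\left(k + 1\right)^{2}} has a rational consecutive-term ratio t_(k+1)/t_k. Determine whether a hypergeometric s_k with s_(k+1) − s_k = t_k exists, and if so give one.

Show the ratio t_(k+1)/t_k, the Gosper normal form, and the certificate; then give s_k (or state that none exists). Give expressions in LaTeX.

The ratio is (k + 1)**2/(k + 2)**2.
Gosper form: A/B · C(k+1)/C(k) with A=k**2 + 2*k + 1, B=k**2 + 4*k + 4, C=1.
Solve (k**2 + 2*k + 1)·f(k+1) − (k**2 + 2*k + 1)·f(k) = 1.
From deg A=2, deg B=2, deg C=0: d=0.
f = c0 ⇒ A·f(k+1) − B(k−1)·f(k) − C = -1. The system {-1 = 0} is inconsistent; no antidifference.

none (Gosper's algorithm certifies no s_k)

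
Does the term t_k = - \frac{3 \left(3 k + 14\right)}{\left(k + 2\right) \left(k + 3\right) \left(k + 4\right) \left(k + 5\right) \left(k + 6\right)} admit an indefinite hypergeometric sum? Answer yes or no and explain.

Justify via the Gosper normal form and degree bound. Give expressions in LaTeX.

Yes. s_k = \frac{k \left(- k^{2} - 10 k - 31\right)}{10 \left(k^{3} + 10 k^{2} + 31 k + 30\right)}.

t_(k+1)/t_k = (k + 2)*(3*k + 17)/((k + 7)*(3*k + 14)).
A = k + 2, B = k + 7, C = k + 14/3.
Key eq: (k + 2)·f(k+1) = (k + 6)·f(k) + (k + 14/3).
From deg A=1, deg B=1, deg C=1: d=4.
Solving with deg f ≤ 4: f(k) = k*(k + 4)*(k**2 + 10*k + 31)/90.
Certificate R = B(k−1)f/C = k*(k + 4)*(k + 6)*(k**2 + 10*k + 31)/(30*(3*k + 14)) gives s_k = k*(-k**2 - 10*k - 31)/(10*(k**3 + 10*k**2 + 31*k + 30)).
Check: Δs_k = 3*(-3*k - 14)/(k**5 + 20*k**4 + 155*k**3 + 580*k**2 + 1044*k + 720). ✓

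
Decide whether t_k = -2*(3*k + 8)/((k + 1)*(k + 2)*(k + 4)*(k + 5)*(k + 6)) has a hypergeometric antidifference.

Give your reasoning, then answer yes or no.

Step 1: r(k) = (k + 1)*(k + 4)*(3*k + 11)/((k + 3)*(k + 7)*(3*k + 8)).
Gosper form: A/B · C(k+1)/C(k) with A=k + 1, B=k + 7, C=k**2 + 17*k/3 + 8.
Key eq: (k + 1)·f(k+1) = (k + 6)·f(k) + (k**2 + 17*k/3 + 8).
From deg A=1, deg B=1, deg C=2: d=5.
A polynomial solution: f(k) = k*(k + 2)*(k + 3)*(k**2 + 10*k + 29)/60.
So s_k = (B(k−1)f/C)·t_k = (k*(k + 2)*(k + 6)*(k**2 + 10*k + 29)/(20*(3*k + 8)))·t_k = k*(-k**2 - 10*k - 29)/(10*(k**3 + 10*k**2 + 29*k + 20)).
Δs = 2*(-3*k - 8)/(k**5 + 18*k**4 + 121*k**3 + 372*k**2 + 508*k + 240), as required.

Yes. s_k = k*(-k**2 - 10*k - 29)/(10*(k**3 + 10*k**2 + 29*k + 20)).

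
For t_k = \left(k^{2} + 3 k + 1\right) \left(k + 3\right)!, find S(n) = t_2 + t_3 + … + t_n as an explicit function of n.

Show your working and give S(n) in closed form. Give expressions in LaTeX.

S(n) = n \left(n + 4\right)! - 120

r(k) = (k + 4)*(3*k + (k + 1)**2 + 4)/(k**2 + 3*k + 1) after simplifying.
So A=k + 4 and B=1, with C=k**2 + 3*k + 1.
Set up (k + 4)·f(k+1) − (1)·f(k) − (k**2 + 3*k + 1) = 0.
deg f ≤ 1 (via 1,0,2).
Match coefficients ⇒ f(k) = k - 1.
Get s_k = R·t_k = (k - 1)*factorial(k + 3) with R(k) = B(k−1)f(k)/C(k) = (k - 1)/(k**2 + 3*k + 1).
s_(k+1) − s_k = (k**2 + 3*k + 1)*factorial(k + 3) = t_k.
s_(n+1) = n*factorial(n + 4) and s_(2) = 120, so S(n) = n*factorial(n + 4) - 120.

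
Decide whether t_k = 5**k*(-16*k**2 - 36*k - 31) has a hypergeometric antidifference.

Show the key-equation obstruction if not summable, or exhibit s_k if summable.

Step 1: r(k) = 5*(16*k**2 + 68*k + 83)/(16*k**2 + 36*k + 31).
Take A(k)=5, B(k)=1, C(k)=k**2 + 9*k/4 + 31/16.
Solve (5)·f(k+1) − (1)·f(k) = k**2 + 9*k/4 + 31/16.
Degrees (0,0,2) ⇒ d ≤ 2.
Coefficient equations give f(k) = (4*k**2 - k + 4)/16.
So s_k = (B(k−1)f/C)·t_k = ((4*k**2 - k + 4)/(16*k**2 + 36*k + 31))·t_k = 5**k*(-4*k**2 + k - 4).
Δs = 5**k*(-16*k**2 - 36*k - 31), as required.

Yes. s_k = 5**k*(-4*k**2 + k - 4).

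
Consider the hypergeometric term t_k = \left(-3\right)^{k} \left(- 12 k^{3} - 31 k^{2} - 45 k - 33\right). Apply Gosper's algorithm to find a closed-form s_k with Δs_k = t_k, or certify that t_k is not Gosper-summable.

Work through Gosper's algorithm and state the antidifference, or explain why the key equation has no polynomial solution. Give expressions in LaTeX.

r(k) = 3*(-12*k**3 - 67*k**2 - 143*k - 121)/(12*k**3 + 31*k**2 + 45*k + 33) after simplifying.
A = -3, B = 1, C = k**3 + 31*k**2/12 + 15*k/4 + 11/4.
Solve (-3)·f(k+1) − (1)·f(k) = k**3 + 31*k**2/12 + 15*k/4 + 11/4.
From deg A=0, deg B=0, deg C=3: d=3.
A polynomial solution: f(k) = -(3*k**3 + k**2 + 3*k + 3)/12.
R(k) = B(k−1)·f(k)/C(k) = -(3*k**3 + k**2 + 3*k + 3)/(12*k**3 + 31*k**2 + 45*k + 33); s_k = R·t_k = (-3)**k*(3*k**3 + k**2 + 3*k + 3).
Verify: (-3)**k*(-12*k**3 - 31*k**2 - 45*k - 33) matches t_k.

s_k = \left(-3\right)^{k} \left(3 k^{3} + k^{2} + 3 k + 3\right)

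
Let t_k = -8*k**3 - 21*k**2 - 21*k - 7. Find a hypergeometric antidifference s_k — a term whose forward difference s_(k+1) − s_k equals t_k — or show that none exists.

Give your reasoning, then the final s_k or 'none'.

The ratio is (8*k**3 + 45*k**2 + 87*k + 57)/(8*k**3 + 21*k**2 + 21*k + 7).
A = 1, B = 1, C = k**3 + 21*k**2/8 + 21*k/8 + 7/8.
Key eq: (1)·f(k+1) = (1)·f(k) + (k**3 + 21*k**2/8 + 21*k/8 + 7/8).
From deg A=0, deg B=0, deg C=3: d=4.
A polynomial solution: f(k) = k**2*(2*k**2 + 3*k + 2)/8.
Get s_k = R·t_k = k**2*(-2*k**2 - 3*k - 2) with R(k) = B(k−1)f(k)/C(k) = k**2*(2*k**2 + 3*k + 2)/(8*k**3 + 21*k**2 + 21*k + 7).
Check: Δs_k = -8*k**3 - 21*k**2 - 21*k - 7. ✓

s_k = k**2*(-2*k**2 - 3*k - 2)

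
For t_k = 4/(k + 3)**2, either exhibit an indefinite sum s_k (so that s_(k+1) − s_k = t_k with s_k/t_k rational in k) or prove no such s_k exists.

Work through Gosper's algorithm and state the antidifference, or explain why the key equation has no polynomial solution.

t_(k+1)/t_k = (k + 3)**2/(k + 4)**2.
Gosper form: A/B · C(k+1)/C(k) with A=k**2 + 6*k + 9, B=k**2 + 8*k + 16, C=1.
f must satisfy (k**2 + 6*k + 9)·f(k+1) − (k**2 + 6*k + 9)·f(k) = 1.
d = 0 from the (2,2,0) case.
Generic f = c0 gives residual -1; -1 = 0 cannot hold, so t_k is not Gosper-summable.

no hypergeometric antidifference exists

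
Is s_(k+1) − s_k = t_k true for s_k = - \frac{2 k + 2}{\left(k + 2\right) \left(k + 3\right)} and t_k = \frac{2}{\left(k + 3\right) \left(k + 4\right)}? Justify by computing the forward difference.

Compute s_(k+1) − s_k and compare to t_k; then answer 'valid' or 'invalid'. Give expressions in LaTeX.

Invalid: residual - \frac{4}{k^{3} + 9 k^{2} + 26 k + 24} ≠ 0.

s_(k+1) = 2*(-k - 2)/((k + 3)*(k + 4))
s_(k+1) − s_k = 2*k/(k**3 + 9*k**2 + 26*k + 24)
(s_(k+1) − s_k) − t_k = -4/(k**3 + 9*k**2 + 26*k + 24)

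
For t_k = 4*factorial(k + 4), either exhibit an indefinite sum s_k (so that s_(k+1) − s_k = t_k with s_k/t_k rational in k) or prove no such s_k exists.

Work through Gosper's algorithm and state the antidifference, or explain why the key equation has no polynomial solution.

not Gosper-summable; s_k does not exist

r(k) = k + 5 after simplifying.
Factor: A=k + 5; B=1; C=1.
Need (k + 5)·f(k+1) − (1)·f(k) = 1.
Bound: deg f ≤ -1.
Negative degree bound (-1): no f exists, t_k not Gosper-summable.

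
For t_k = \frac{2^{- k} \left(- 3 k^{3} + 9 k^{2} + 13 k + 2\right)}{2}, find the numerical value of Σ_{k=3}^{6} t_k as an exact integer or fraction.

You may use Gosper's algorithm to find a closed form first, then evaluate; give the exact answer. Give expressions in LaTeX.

Σ = -29/64

t_(k+1)/t_k = (3*k**3 - 22*k - 21)/(2*(3*k**3 - 9*k**2 - 13*k - 2)).
Take A(k)=1/2, B(k)=1, C(k)=k**3 - 3*k**2 - 13*k/3 - 2/3.
Set up (1/2)·f(k+1) − (1)·f(k) − (k**3 - 3*k**2 - 13*k/3 - 2/3) = 0.
Degrees (0,0,3) ⇒ d ≤ 3.
Coefficient equations give f(k) = -2*(3*k**3 - 4*k - 3)/3.
Certificate R = B(k−1)f/C = -2*(3*k**3 - 4*k - 3)/(3*k**3 - 9*k**2 - 13*k - 2) gives s_k = (3*k**3 - 4*k - 3)/2**k.
s_(k+1) − s_k = (-3*k**3 + 9*k**2 + 13*k + 2)/(2*2**k) = t_k.
Σ_(k=3)^(6) t_k = s_(7) − s_(3) = 499/64 − (33/4) = -29/64.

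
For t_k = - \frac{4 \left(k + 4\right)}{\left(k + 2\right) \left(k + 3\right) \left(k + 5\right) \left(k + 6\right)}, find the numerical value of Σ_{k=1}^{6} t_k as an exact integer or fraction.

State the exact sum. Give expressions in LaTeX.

Ratio r(k) = (k + 2)*(k + 5)**2/((k + 4)**2*(k + 7)).
So A=k + 2 and B=k + 7, with C=k**2 + 8*k + 16.
Set up (k + 2)·f(k+1) − (k + 6)·f(k) − (k**2 + 8*k + 16) = 0.
deg f ≤ 4 (via 1,1,2).
Solve for f: f(k) = k*(k + 3)*(k + 4)*(k + 7)/20 (degree 4 ≤ 4).
Certificate R = B(k−1)f/C = k*(k + 3)*(k + 6)*(k + 7)/(20*(k + 4)) gives s_k = k*(-k - 7)/(5*(k**2 + 7*k + 10)).
Δs = 4*(-k - 4)/(k**4 + 16*k**3 + 91*k**2 + 216*k + 180), as required.
Sum = s_(7) − s_(1); s_(7) = -49/270, s_(1) = -4/45 ⇒ -5/54.

Σ = -5/54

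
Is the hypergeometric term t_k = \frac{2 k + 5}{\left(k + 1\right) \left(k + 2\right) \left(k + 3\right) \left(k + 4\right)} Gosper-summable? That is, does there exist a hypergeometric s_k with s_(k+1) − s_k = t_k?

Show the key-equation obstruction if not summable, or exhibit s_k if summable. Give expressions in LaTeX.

t_(k+1)/t_k = (k + 1)*(2*k + 7)/((k + 5)*(2*k + 5)).
Take A(k)=k + 1, B(k)=k + 5, C(k)=k + 5/2.
Set up (k + 1)·f(k+1) − (k + 4)·f(k) − (k + 5/2) = 0.
Bound: deg f ≤ 3.
Match coefficients ⇒ f(k) = k*(k + 2)*(k + 4)/6.
Then R = B(k−1)f/C = k*(k + 2)*(k + 4)**2/(3*(2*k + 5)), so s_k = R(k)·t_k = k*(k + 4)/(3*(k**2 + 4*k + 3)).
Verify: (2*k + 5)/(k**4 + 10*k**3 + 35*k**2 + 50*k + 24) matches t_k.

Yes. s_k = \frac{k \left(k + 4\right)}{3 \left(k^{2} + 4 k + 3\right)}.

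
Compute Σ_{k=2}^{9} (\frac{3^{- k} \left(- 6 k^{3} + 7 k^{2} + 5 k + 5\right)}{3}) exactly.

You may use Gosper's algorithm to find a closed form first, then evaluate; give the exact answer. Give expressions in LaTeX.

Σ = -226504/59049

t_(k+1)/t_k = (6*k**3 + 11*k**2 - k - 11)/(3*(6*k**3 - 7*k**2 - 5*k - 5)).
Normal form (A,B,C) = (1/3, 1, k**3 - 7*k**2/6 - 5*k/6 - 5/6).
Solve (1/3)·f(k+1) − (1)·f(k) = k**3 - 7*k**2/6 - 5*k/6 - 5/6.
Bound: deg f ≤ 3.
Match coefficients ⇒ f(k) = -(3*k + 1)*(k**2 + 1)/2.
Certificate R = B(k−1)f/C = -3*(3*k + 1)*(k**2 + 1)/(6*k**3 - 7*k**2 - 5*k - 5) gives s_k = (3*k**3 + k**2 + 3*k + 1)/3**k.
s_(k+1) − s_k = (-6*k**3 + 7*k**2 + 5*k + 5)/(3*3**k) = t_k.
Sum = s_(10) − s_(2); s_(10) = 3131/59049, s_(2) = 35/9 ⇒ -226504/59049.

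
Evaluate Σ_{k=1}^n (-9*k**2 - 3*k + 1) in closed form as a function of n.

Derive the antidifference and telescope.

Compute t_(k+1)/t_k: get (9*k**2 + 21*k + 11)/(9*k**2 + 3*k - 1).
Normal form (A,B,C) = (1, 1, k**2 + k/3 - 1/9).
Key eq: (1)·f(k+1) = (1)·f(k) + (k**2 + k/3 - 1/9).
d = 3 from the (0,0,2) case.
A polynomial solution: f(k) = k*(3*k**2 - 3*k - 1)/9.
Then R = B(k−1)f/C = k*(3*k**2 - 3*k - 1)/(9*k**2 + 3*k - 1), so s_k = R(k)·t_k = k*(-3*k**2 + 3*k + 1).
Check: Δs_k = -9*k**2 - 3*k + 1. ✓
s_(n+1) = -3*n**3 - 6*n**2 - 2*n + 1 and s_(1) = 1, so S(n) = n*(-3*n**2 - 6*n - 2).

S(n) = n*(-3*n**2 - 6*n - 2)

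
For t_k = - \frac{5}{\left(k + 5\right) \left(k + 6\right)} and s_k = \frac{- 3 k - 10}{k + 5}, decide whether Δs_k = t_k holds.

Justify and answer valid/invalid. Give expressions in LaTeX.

Valid — Δs_k = t_k.

s_(k+1) = (-3*k - 13)/(k + 6)
s_(k+1) − s_k = -5/(k**2 + 11*k + 30)
(s_(k+1) − s_k) − t_k = 0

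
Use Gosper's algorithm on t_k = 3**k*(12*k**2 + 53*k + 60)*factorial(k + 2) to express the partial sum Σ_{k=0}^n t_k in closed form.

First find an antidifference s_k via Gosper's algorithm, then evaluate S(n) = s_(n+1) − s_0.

S(n) = 12*3**n*n*factorial(n + 3) + 21*3**n*factorial(n + 3) - 6

The ratio is 3*(12*k**3 + 113*k**2 + 356*k + 375)/(12*k**2 + 53*k + 60).
Take A(k)=3*k + 9, B(k)=1, C(k)=k**2 + 53*k/12 + 5.
f must satisfy (3*k + 9)·f(k+1) − (1)·f(k) = k**2 + 53*k/12 + 5.
Degrees (1,0,2) ⇒ d ≤ 1.
Coefficient equations give f(k) = (4*k + 3)/12.
Then R = B(k−1)f/C = (4*k + 3)/(12*k**2 + 53*k + 60), so s_k = R(k)·t_k = 3**k*(4*k + 3)*factorial(k + 2).
Verify: 3**k*(12*k**2 + 53*k + 60)*factorial(k + 2) matches t_k.
s_(n+1) = 3**(n + 1)*(4*n + 7)*factorial(n + 3) and s_(0) = 6, so S(n) = 12*3**n*n*factorial(n + 3) + 21*3**n*factorial(n + 3) - 6.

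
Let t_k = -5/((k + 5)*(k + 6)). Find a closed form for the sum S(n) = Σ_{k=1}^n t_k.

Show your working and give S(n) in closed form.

S(n) = -5*n/(6*n + 36)

The ratio is (k + 5)/(k + 7).
So A=k + 5 and B=k + 7, with C=1.
Key eq: (k + 5)·f(k+1) = (k + 6)·f(k) + (1).
d = 1 from the (1,1,0) case.
Solving with deg f ≤ 1: f(k) = k/5.
Then R = B(k−1)f/C = k*(k + 6)/5, so s_k = R(k)·t_k = -k/(k + 5).
s_(k+1) − s_k = -5/(k**2 + 11*k + 30) = t_k.
s_(n+1) = (-n - 1)/(n + 6) and s_(1) = -1/6, so S(n) = -5*n/(6*n + 36).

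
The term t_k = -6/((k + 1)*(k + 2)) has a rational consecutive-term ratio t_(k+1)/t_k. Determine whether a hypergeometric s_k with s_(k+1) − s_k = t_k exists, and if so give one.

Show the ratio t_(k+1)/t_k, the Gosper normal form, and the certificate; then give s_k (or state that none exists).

s_k = -6*k/(k + 1)

Step 1: r(k) = (k + 1)/(k + 3).
So A=k + 1 and B=k + 3, with C=1.
Key eq: (k + 1)·f(k+1) = (k + 2)·f(k) + (1).
From deg A=1, deg B=1, deg C=0: d=1.
A polynomial solution: f(k) = k.
So s_k = (B(k−1)f/C)·t_k = (k*(k + 2))·t_k = -6*k/(k + 1).
Verify: -6/(k**2 + 3*k + 2) matches t_k.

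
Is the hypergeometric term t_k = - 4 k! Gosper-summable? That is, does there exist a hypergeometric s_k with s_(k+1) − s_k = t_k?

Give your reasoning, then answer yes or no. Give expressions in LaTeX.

No; the degree bound rules out any f.

t_(k+1)/t_k = k + 1.
Gosper form: A/B · C(k+1)/C(k) with A=k + 1, B=1, C=1.
Key eq: (k + 1)·f(k+1) = (1)·f(k) + (1).
From deg A=1, deg B=0, deg C=0: d=-1.
Bound -1 < 0, so the key equation has no polynomial solution.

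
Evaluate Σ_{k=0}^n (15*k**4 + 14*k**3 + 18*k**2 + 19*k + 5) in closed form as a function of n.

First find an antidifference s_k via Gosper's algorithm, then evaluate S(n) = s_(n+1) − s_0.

S(n) = 3*n**5 + 11*n**4 + 18*n**3 + 22*n**2 + 17*n + 5

r(k) = (15*k**4 + 74*k**3 + 150*k**2 + 157*k + 71)/(15*k**4 + 14*k**3 + 18*k**2 + 19*k + 5) after simplifying.
Normal form (A,B,C) = (1, 1, k**4 + 14*k**3/15 + 6*k**2/5 + 19*k/15 + 1/3).
Solve (1)·f(k+1) − (1)·f(k) = k**4 + 14*k**3/15 + 6*k**2/5 + 19*k/15 + 1/3.
From deg A=0, deg B=0, deg C=4: d=5.
Solving with deg f ≤ 5: f(k) = k*(3*k**4 - 4*k**3 + 4*k**2 + 4*k - 2)/15.
Certificate R = B(k−1)f/C = k*(3*k**4 - 4*k**3 + 4*k**2 + 4*k - 2)/(15*k**4 + 14*k**3 + 18*k**2 + 19*k + 5) gives s_k = k*(3*k**4 - 4*k**3 + 4*k**2 + 4*k - 2).
s_(k+1) − s_k = 15*k**4 + 14*k**3 + 18*k**2 + 19*k + 5 = t_k.
Telescope: S(n) = s_(n+1) − s_(0) = 3*n**5 + 11*n**4 + 18*n**3 + 22*n**2 + 17*n + 5 − (0) = 3*n**5 + 11*n**4 + 18*n**3 + 22*n**2 + 17*n + 5.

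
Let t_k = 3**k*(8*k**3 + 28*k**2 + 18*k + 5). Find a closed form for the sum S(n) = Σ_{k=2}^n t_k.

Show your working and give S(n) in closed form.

t_(k+1)/t_k = 3*(8*k**3 + 52*k**2 + 98*k + 59)/(8*k**3 + 28*k**2 + 18*k + 5).
Take A(k)=3, B(k)=1, C(k)=k**3 + 7*k**2/2 + 9*k/4 + 5/8.
Set up (3)·f(k+1) − (1)·f(k) − (k**3 + 7*k**2/2 + 9*k/4 + 5/8) = 0.
deg f ≤ 3 (via 0,0,3).
A polynomial solution: f(k) = (4*k**3 - 4*k**2 + 3*k - 2)/8.
Get s_k = R·t_k = 3**k*(4*k**3 - 4*k**2 + 3*k - 2) with R(k) = B(k−1)f(k)/C(k) = (4*k**3 - 4*k**2 + 3*k - 2)/(8*k**3 + 28*k**2 + 18*k + 5).
Check: Δs_k = 3**k*(8*k**3 + 28*k**2 + 18*k + 5). ✓
Σ_(k=2)^n t_k = s_(n+1) − s_(2) = (3**(n + 1)*(4*n**3 + 8*n**2 + 7*n + 1)) − (180), i.e. 12*3**n*n**3 + 24*3**n*n**2 + 21*3**n*n + 3*3**n - 180.

S(n) = 12*3**n*n**3 + 24*3**n*n**2 + 21*3**n*n + 3*3**n - 180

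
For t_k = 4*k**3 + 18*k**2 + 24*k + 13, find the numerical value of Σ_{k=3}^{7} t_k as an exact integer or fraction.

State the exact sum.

Σ = 6195

Step 1: r(k) = (4*k**3 + 30*k**2 + 72*k + 59)/(4*k**3 + 18*k**2 + 24*k + 13).
So A=1 and B=1, with C=k**3 + 9*k**2/2 + 6*k + 13/4.
Set up (1)·f(k+1) − (1)·f(k) − (k**3 + 9*k**2/2 + 6*k + 13/4) = 0.
From deg A=0, deg B=0, deg C=3: d=4.
Match coefficients ⇒ f(k) = k*(k**3 + 4*k**2 + 4*k + 4)/4.
Get s_k = R·t_k = k*(k**3 + 4*k**2 + 4*k + 4) with R(k) = B(k−1)f(k)/C(k) = k*(k**3 + 4*k**2 + 4*k + 4)/(4*k**3 + 18*k**2 + 24*k + 13).
Δs = 4*k**3 + 18*k**2 + 24*k + 13, as required.
Telescoping: Σ = s_(8) − s_(3) = 6432 − (237) = 6195.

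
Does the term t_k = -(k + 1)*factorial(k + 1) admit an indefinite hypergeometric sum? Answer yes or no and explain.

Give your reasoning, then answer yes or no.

The ratio is (k + 2)**2/(k + 1).
A = k + 2, B = 1, C = k + 1.
Need (k + 2)·f(k+1) − (1)·f(k) = k + 1.
deg f ≤ 0 (via 1,0,1).
A polynomial solution: f(k) = 1.
R(k) = B(k−1)·f(k)/C(k) = 1/(k + 1); s_k = R·t_k = -factorial(k + 1).
Verify: -(k + 1)*factorial(k + 1) matches t_k.

Yes. s_k = -factorial(k + 1).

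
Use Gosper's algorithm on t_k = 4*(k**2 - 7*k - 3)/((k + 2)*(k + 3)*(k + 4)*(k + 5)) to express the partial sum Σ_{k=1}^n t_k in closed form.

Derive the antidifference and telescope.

t_(k+1)/t_k = (k + 2)*(7*k - (k + 1)**2 + 10)/((k + 6)*(-k**2 + 7*k + 3)).
Factor: A=k + 2; B=k + 6; C=k**2 - 7*k - 3.
Key eq: (k + 2)·f(k+1) = (k + 5)·f(k) + (k**2 - 7*k - 3).
From deg A=1, deg B=1, deg C=2: d=3.
A polynomial solution: f(k) = -k*(k**2 + 33*k + 2)/24.
Certificate R = B(k−1)f/C = -k*(k + 5)*(k**2 + 33*k + 2)/(24*(k**2 - 7*k - 3)) gives s_k = k*(-k**2 - 33*k - 2)/(6*(k + 2)*(k + 3)*(k + 4)).
Verify: 4*(k**2 - 7*k - 3)/(k**4 + 14*k**3 + 71*k**2 + 154*k + 120) matches t_k.
s_(n+1) = (-n**3 - 36*n**2 - 71*n - 36)/(6*(n**3 + 12*n**2 + 47*n + 60)) and s_(1) = -1/10, so S(n) = n*(-n**2 - 72*n - 107)/(15*(n**3 + 12*n**2 + 47*n + 60)).

S(n) = n*(-n**2 - 72*n - 107)/(15*(n**3 + 12*n**2 + 47*n + 60))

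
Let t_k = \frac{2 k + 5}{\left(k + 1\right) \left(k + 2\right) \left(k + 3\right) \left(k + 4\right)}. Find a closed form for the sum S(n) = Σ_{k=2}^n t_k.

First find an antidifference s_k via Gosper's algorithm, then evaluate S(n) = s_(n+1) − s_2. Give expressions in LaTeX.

S(n) = \frac{n^{2} + 6 n - 7}{15 \left(n^{2} + 6 n + 8\right)}

Ratio r(k) = (k + 1)*(2*k + 7)/((k + 5)*(2*k + 5)).
So A=k + 1 and B=k + 5, with C=k + 5/2.
Need (k + 1)·f(k+1) − (k + 4)·f(k) = k + 5/2.
Bound: deg f ≤ 3.
A polynomial solution: f(k) = k*(k + 2)*(k + 4)/6.
Get s_k = R·t_k = k*(k + 4)/(3*(k**2 + 4*k + 3)) with R(k) = B(k−1)f(k)/C(k) = k*(k + 2)*(k + 4)**2/(3*(2*k + 5)).
Verify: (2*k + 5)/(k**4 + 10*k**3 + 35*k**2 + 50*k + 24) matches t_k.
s_(n+1) = (n**2 + 6*n + 5)/(3*(n**2 + 6*n + 8)) and s_(2) = 4/15, so S(n) = (n**2 + 6*n - 7)/(15*(n**2 + 6*n + 8)).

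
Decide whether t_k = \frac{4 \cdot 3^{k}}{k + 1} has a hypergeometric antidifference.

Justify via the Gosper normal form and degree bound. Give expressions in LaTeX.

No; the degree bound rules out any f.

r(k) = 3*(k + 1)/(k + 2) after simplifying.
Normal form (A,B,C) = (3*k + 3, k + 2, 1).
Set up (3*k + 3)·f(k+1) − (k + 1)·f(k) − (1) = 0.
From deg A=1, deg B=1, deg C=0: d=-1.
Negative degree bound (-1): no f exists, t_k not Gosper-summable.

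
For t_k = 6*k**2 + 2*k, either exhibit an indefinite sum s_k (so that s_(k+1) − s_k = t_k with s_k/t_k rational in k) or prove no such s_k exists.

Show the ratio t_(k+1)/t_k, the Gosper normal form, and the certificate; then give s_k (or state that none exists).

Ratio r(k) = (k + 3*(k + 1)**2 + 1)/(k*(3*k + 1)).
Take A(k)=1, B(k)=1, C(k)=k**2 + k/3.
f must satisfy (1)·f(k+1) − (1)·f(k) = k**2 + k/3.
From deg A=0, deg B=0, deg C=2: d=3.
Coefficient equations give f(k) = k**2*(k - 1)/3.
Certificate R = B(k−1)f/C = k*(k - 1)/(3*k + 1) gives s_k = 2*k**2*(k - 1).
Check: Δs_k = 2*k*(3*k + 1). ✓

s_k = 2*k**2*(k - 1)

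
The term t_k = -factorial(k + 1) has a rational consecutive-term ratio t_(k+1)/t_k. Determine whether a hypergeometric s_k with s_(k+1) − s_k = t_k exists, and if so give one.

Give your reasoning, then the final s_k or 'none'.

none — t_k is not Gosper-summable

r(k) = k + 2 after simplifying.
Gosper form: A/B · C(k+1)/C(k) with A=k + 2, B=1, C=1.
Need (k + 2)·f(k+1) − (1)·f(k) = 1.
d = -1 from the (1,0,0) case.
Bound -1 < 0, so the key equation has no polynomial solution.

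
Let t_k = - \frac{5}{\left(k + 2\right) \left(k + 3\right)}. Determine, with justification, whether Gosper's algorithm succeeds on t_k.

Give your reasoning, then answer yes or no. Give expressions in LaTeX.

Yes. s_k = - \frac{5 k}{2 k + 4}.

Step 1: r(k) = (k + 2)/(k + 4).
So A=k + 2 and B=k + 4, with C=1.
Key eq: (k + 2)·f(k+1) = (k + 3)·f(k) + (1).
d = 1 from the (1,1,0) case.
Match coefficients ⇒ f(k) = k/2.
So s_k = (B(k−1)f/C)·t_k = (k*(k + 3)/2)·t_k = -5*k/(2*k + 4).
Verify: -5/(k**2 + 5*k + 6) matches t_k.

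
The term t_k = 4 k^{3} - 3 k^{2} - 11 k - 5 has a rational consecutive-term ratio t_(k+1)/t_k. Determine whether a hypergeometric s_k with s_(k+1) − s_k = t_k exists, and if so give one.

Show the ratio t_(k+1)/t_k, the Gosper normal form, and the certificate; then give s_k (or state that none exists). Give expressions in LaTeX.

s_k = k^{2} \left(k^{2} - 3 k - 3\right)

Ratio r(k) = (4*k**3 + 9*k**2 - 5*k - 15)/(4*k**3 - 3*k**2 - 11*k - 5).
Normal form (A,B,C) = (1, 1, k**3 - 3*k**2/4 - 11*k/4 - 5/4).
Set up (1)·f(k+1) − (1)·f(k) − (k**3 - 3*k**2/4 - 11*k/4 - 5/4) = 0.
deg f ≤ 4 (via 0,0,3).
Match coefficients ⇒ f(k) = k**2*(k**2 - 3*k - 3)/4.
Get s_k = R·t_k = k**2*(k**2 - 3*k - 3) with R(k) = B(k−1)f(k)/C(k) = k**2*(k**2 - 3*k - 3)/(4*k**3 - 3*k**2 - 11*k - 5).
Check: Δs_k = 4*k**3 - 3*k**2 - 11*k - 5. ✓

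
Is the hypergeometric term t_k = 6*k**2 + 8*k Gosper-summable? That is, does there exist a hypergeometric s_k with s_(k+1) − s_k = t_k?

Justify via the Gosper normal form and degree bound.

Yes. s_k = k*(2*k**2 + k - 3).

The ratio is (3*k**2 + 10*k + 7)/(k*(3*k + 4)).
Normal form (A,B,C) = (1, 1, k**2 + 4*k/3).
Solve (1)·f(k+1) − (1)·f(k) = k**2 + 4*k/3.
Bound: deg f ≤ 3.
Solve for f: f(k) = k*(k - 1)*(2*k + 3)/6 (degree 3 ≤ 3).
Then R = B(k−1)f/C = (k - 1)*(2*k + 3)/(2*(3*k + 4)), so s_k = R(k)·t_k = k*(2*k**2 + k - 3).
s_(k+1) − s_k = 2*k*(3*k + 4) = t_k.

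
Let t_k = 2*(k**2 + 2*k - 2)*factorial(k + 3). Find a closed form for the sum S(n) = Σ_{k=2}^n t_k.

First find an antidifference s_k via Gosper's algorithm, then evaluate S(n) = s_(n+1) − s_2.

t_(k+1)/t_k = (k + 4)*(2*k + (k + 1)**2)/(k**2 + 2*k - 2).
Factor: A=k + 4; B=1; C=k**2 + 2*k - 2.
f must satisfy (k + 4)·f(k+1) − (1)·f(k) = k**2 + 2*k - 2.
Bound: deg f ≤ 1.
Solve for f: f(k) = k - 2 (degree 1 ≤ 1).
R(k) = B(k−1)·f(k)/C(k) = (k - 2)/(k**2 + 2*k - 2); s_k = R·t_k = 2*(k - 2)*factorial(k + 3).
s_(k+1) − s_k = 2*(k**2 + 2*k - 2)*factorial(k + 3) = t_k.
Telescope: S(n) = s_(n+1) − s_(2) = 2*(n - 1)*factorial(n + 4) − (0) = 2*(n - 1)*factorial(n + 4).

S(n) = 2*(n - 1)*factorial(n + 4)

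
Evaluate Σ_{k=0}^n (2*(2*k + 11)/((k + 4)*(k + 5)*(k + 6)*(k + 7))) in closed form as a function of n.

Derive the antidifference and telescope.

Compute t_(k+1)/t_k: get (k + 4)*(2*k + 13)/((k + 8)*(2*k + 11)).
Normal form (A,B,C) = (k + 4, k + 8, k + 11/2).
Key eq: (k + 4)·f(k+1) = (k + 7)·f(k) + (k + 11/2).
Degrees (1,1,1) ⇒ d ≤ 3.
Match coefficients ⇒ f(k) = k*(k + 5)*(k + 10)/48.
So s_k = (B(k−1)f/C)·t_k = (k*(k + 5)*(k + 7)*(k + 10)/(24*(2*k + 11)))·t_k = k*(k + 10)/(12*(k**2 + 10*k + 24)).
Verify: 2*(2*k + 11)/(k**4 + 22*k**3 + 179*k**2 + 638*k + 840) matches t_k.
s_(n+1) = (n**2 + 12*n + 11)/(12*(n**2 + 12*n + 35)) and s_(0) = 0, so S(n) = (n**2 + 12*n + 11)/(12*(n**2 + 12*n + 35)).

S(n) = (n**2 + 12*n + 11)/(12*(n**2 + 12*n + 35))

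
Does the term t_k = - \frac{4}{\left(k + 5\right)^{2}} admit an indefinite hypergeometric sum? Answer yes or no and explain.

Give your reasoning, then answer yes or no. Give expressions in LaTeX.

Compute t_(k+1)/t_k: get (k + 5)**2/(k + 6)**2.
A = k**2 + 10*k + 25, B = k**2 + 12*k + 36, C = 1.
Key eq: (k**2 + 10*k + 25)·f(k+1) = (k**2 + 10*k + 25)·f(k) + (1).
Degrees (2,2,0) ⇒ d ≤ 0.
Generic f = c0 gives residual -1; -1 = 0 cannot hold, so t_k is not Gosper-summable.

No. Not Gosper-summable.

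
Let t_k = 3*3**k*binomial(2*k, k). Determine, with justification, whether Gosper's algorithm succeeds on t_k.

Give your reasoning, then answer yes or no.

No — negative degree bound, so no certificate f.

t_(k+1)/t_k = 6*(2*k + 1)/(k + 1).
So A=12*k + 6 and B=k + 1, with C=1.
Solve (12*k + 6)·f(k+1) − (k)·f(k) = 1.
d = -1 from the (1,1,0) case.
Bound -1 < 0, so the key equation has no polynomial solution.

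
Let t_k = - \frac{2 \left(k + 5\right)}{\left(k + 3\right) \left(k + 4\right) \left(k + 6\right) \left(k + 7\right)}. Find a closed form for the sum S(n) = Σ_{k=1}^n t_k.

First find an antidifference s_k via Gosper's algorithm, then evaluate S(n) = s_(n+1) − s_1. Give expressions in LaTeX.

Step 1: r(k) = (k + 3)*(k + 6)**2/((k + 5)**2*(k + 8)).
A = k + 3, B = k + 8, C = k**2 + 10*k + 25.
Need (k + 3)·f(k+1) − (k + 7)·f(k) = k**2 + 10*k + 25.
deg f ≤ 4 (via 1,1,2).
Solve for f: f(k) = k*(k + 4)*(k + 5)*(k + 9)/36 (degree 4 ≤ 4).
Certificate R = B(k−1)f/C = k*(k + 4)*(k + 7)*(k + 9)/(36*(k + 5)) gives s_k = k*(-k - 9)/(18*(k**2 + 9*k + 18)).
Δs = 2*(-k - 5)/(k**4 + 20*k**3 + 145*k**2 + 450*k + 504), as required.
Σ_(k=1)^n t_k = s_(n+1) − s_(1) = ((-n**2 - 11*n - 10)/(18*(n**2 + 11*n + 28))) − (-5/252), i.e. n*(-n - 11)/(28*(n**2 + 11*n + 28)).

S(n) = \frac{n \left(- n - 11\right)}{28 \left(n^{2} + 11 n + 28\right)}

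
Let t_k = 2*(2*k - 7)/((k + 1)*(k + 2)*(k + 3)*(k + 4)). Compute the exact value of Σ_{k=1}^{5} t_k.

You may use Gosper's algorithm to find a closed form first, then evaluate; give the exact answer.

t_(k+1)/t_k = (k + 1)*(2*k - 5)/((k + 5)*(2*k - 7)).
Normal form (A,B,C) = (k + 1, k + 5, k - 7/2).
Set up (k + 1)·f(k+1) − (k + 4)·f(k) − (k - 7/2) = 0.
Degrees (1,1,1) ⇒ d ≤ 3.
Solving with deg f ≤ 3: f(k) = -k*(k**2 + 6*k + 14)/6.
So s_k = (B(k−1)f/C)·t_k = (-k*(k + 4)*(k**2 + 6*k + 14)/(3*(2*k - 7)))·t_k = 2*k*(-k**2 - 6*k - 14)/(3*(k + 1)*(k + 2)*(k + 3)).
s_(k+1) − s_k = 2*(2*k - 7)/(k**4 + 10*k**3 + 35*k**2 + 50*k + 24) = t_k.
Evaluate s at k=6 and k=1: -43/63 and -7/12; difference -25/252.

Σ = -25/252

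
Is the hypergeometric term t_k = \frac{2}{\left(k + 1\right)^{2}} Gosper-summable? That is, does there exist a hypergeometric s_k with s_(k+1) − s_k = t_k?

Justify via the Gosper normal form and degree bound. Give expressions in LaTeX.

No — t_k has no hypergeometric antidifference.

Ratio r(k) = (k + 1)**2/(k + 2)**2.
Take A(k)=k**2 + 2*k + 1, B(k)=k**2 + 4*k + 4, C(k)=1.
f must satisfy (k**2 + 2*k + 1)·f(k+1) − (k**2 + 2*k + 1)·f(k) = 1.
d = 0 from the (2,2,0) case.
Generic f = c0 gives residual -1; -1 = 0 cannot hold, so t_k is not Gosper-summable.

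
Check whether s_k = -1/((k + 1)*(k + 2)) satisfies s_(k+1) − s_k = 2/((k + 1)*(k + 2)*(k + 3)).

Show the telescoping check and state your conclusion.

Valid — Δs_k = t_k.

s_(k+1) = -1/((k + 2)*(k + 3))
s_(k+1) − s_k = 2/(k**3 + 6*k**2 + 11*k + 6)
(s_(k+1) − s_k) − t_k = 0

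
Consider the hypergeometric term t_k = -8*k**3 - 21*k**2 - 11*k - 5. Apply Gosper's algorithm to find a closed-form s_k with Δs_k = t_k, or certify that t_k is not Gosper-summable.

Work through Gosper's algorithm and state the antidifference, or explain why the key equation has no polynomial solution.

s_k = k*(-2*k**3 - 3*k**2 + 3*k - 3)

Step 1: r(k) = (8*k**3 + 45*k**2 + 77*k + 45)/(8*k**3 + 21*k**2 + 11*k + 5).
So A=1 and B=1, with C=k**3 + 21*k**2/8 + 11*k/8 + 5/8.
f must satisfy (1)·f(k+1) − (1)·f(k) = k**3 + 21*k**2/8 + 11*k/8 + 5/8.
Bound: deg f ≤ 4.
Match coefficients ⇒ f(k) = k*(2*k**3 + 3*k**2 - 3*k + 3)/8.
R(k) = B(k−1)·f(k)/C(k) = k*(2*k**3 + 3*k**2 - 3*k + 3)/(8*k**3 + 21*k**2 + 11*k + 5); s_k = R·t_k = k*(-2*k**3 - 3*k**2 + 3*k - 3).
Check: Δs_k = -8*k**3 - 21*k**2 - 11*k - 5. ✓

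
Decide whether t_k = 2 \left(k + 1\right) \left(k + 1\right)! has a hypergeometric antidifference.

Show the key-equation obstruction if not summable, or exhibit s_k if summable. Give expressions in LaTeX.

Compute t_(k+1)/t_k: get (k + 2)**2/(k + 1).
A = k + 2, B = 1, C = k + 1.
Need (k + 2)·f(k+1) − (1)·f(k) = k + 1.
d = 0 from the (1,0,1) case.
Coefficient equations give f(k) = 1.
Then R = B(k−1)f/C = 1/(k + 1), so s_k = R(k)·t_k = 2*factorial(k + 1).
Δs = 2*(k + 1)*factorial(k + 1), as required.

Yes. s_k = 2 \left(k + 1\right)!.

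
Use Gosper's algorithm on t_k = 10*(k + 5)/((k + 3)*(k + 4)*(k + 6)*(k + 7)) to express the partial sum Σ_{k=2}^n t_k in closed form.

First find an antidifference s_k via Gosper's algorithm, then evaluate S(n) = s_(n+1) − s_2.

S(n) = (n**2 + 11*n - 12)/(8*(n**2 + 11*n + 28))

Step 1: r(k) = (k + 3)*(k + 6)**2/((k + 5)**2*(k + 8)).
A = k + 3, B = k + 8, C = k**2 + 10*k + 25.
Set up (k + 3)·f(k+1) − (k + 7)·f(k) − (k**2 + 10*k + 25) = 0.
Degrees (1,1,2) ⇒ d ≤ 4.
A polynomial solution: f(k) = k*(k + 4)*(k + 5)*(k + 9)/36.
Get s_k = R·t_k = 5*k*(k + 9)/(18*(k**2 + 9*k + 18)) with R(k) = B(k−1)f(k)/C(k) = k*(k + 4)*(k + 7)*(k + 9)/(36*(k + 5)).
Δs = 10*(k + 5)/(k**4 + 20*k**3 + 145*k**2 + 450*k + 504), as required.
Evaluate: s_(n+1) = 5*(n**2 + 11*n + 10)/(18*(n**2 + 11*n + 28)); subtract s_(2) = 11/72 ⇒ S(n) = (n**2 + 11*n - 12)/(8*(n**2 + 11*n + 28)).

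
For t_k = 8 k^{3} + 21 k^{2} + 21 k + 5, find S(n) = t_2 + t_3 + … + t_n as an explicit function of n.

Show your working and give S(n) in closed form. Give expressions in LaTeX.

t_(k+1)/t_k = (8*k**3 + 45*k**2 + 87*k + 55)/(8*k**3 + 21*k**2 + 21*k + 5).
A = 1, B = 1, C = k**3 + 21*k**2/8 + 21*k/8 + 5/8.
Solve (1)·f(k+1) − (1)·f(k) = k**3 + 21*k**2/8 + 21*k/8 + 5/8.
deg f ≤ 4 (via 0,0,3).
Solve for f: f(k) = k*(2*k - 1)*(k**2 + 2*k + 2)/8 (degree 4 ≤ 4).
Certificate R = B(k−1)f/C = k*(2*k - 1)*(k**2 + 2*k + 2)/(8*k**3 + 21*k**2 + 21*k + 5) gives s_k = k*(2*k**3 + 3*k**2 + 2*k - 2).
Verify: 8*k**3 + 21*k**2 + 21*k + 5 matches t_k.
Σ_(k=2)^n t_k = s_(n+1) − s_(2) = (2*n**4 + 11*n**3 + 23*n**2 + 19*n + 5) − (60), i.e. 2*n**4 + 11*n**3 + 23*n**2 + 19*n - 55.

S(n) = 2 n^{4} + 11 n^{3} + 23 n^{2} + 19 n - 55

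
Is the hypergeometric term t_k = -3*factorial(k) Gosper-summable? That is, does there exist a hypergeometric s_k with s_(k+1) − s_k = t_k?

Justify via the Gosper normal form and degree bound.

No. Not Gosper-summable.

Ratio r(k) = k + 1.
Normal form (A,B,C) = (k + 1, 1, 1).
f must satisfy (k + 1)·f(k+1) − (1)·f(k) = 1.
Bound: deg f ≤ -1.
Negative degree bound (-1): no f exists, t_k not Gosper-summable.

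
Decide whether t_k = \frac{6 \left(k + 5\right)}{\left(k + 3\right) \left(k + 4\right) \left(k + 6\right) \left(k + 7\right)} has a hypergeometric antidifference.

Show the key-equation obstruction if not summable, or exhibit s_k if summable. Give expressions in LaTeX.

Step 1: r(k) = (k + 3)*(k + 6)**2/((k + 5)**2*(k + 8)).
Normal form (A,B,C) = (k + 3, k + 8, k**2 + 10*k + 25).
Solve (k + 3)·f(k+1) − (k + 7)·f(k) = k**2 + 10*k + 25.
Bound: deg f ≤ 4.
A polynomial solution: f(k) = k*(k + 4)*(k + 5)*(k + 9)/36.
Certificate R = B(k−1)f/C = k*(k + 4)*(k + 7)*(k + 9)/(36*(k + 5)) gives s_k = k*(k + 9)/(6*(k**2 + 9*k + 18)).
Check: Δs_k = 6*(k + 5)/(k**4 + 20*k**3 + 145*k**2 + 450*k + 504). ✓

Yes. s_k = \frac{k \left(k + 9\right)}{6 \left(k^{2} + 9 k + 18\right)}.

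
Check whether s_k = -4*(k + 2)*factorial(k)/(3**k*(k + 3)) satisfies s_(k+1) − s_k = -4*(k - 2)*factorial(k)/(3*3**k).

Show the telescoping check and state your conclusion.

s_(k+1) = -4*(k + 3)*factorial(k + 1)/(3*3**k*(k + 4))
s_(k+1) − s_k = -4*(k**3 + 4*k**2 - 3*k - 15)*factorial(k)/(3*3**k*(k + 3)*(k + 4))
(s_(k+1) − s_k) − t_k = 4*(k**2 + k - 9)*factorial(k)/(3*3**k*(k + 3)*(k + 4))

Invalid: residual 4*(k**2 + k - 9)*factorial(k)/(3*3**k*(k + 3)*(k + 4)) ≠ 0.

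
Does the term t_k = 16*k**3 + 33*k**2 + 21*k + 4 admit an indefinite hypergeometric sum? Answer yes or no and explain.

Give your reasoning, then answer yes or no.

Yes. s_k = k*(4*k**3 + 3*k**2 - 2*k - 1).

t_(k+1)/t_k = (16*k**3 + 81*k**2 + 135*k + 74)/(16*k**3 + 33*k**2 + 21*k + 4).
So A=1 and B=1, with C=k**3 + 33*k**2/16 + 21*k/16 + 1/4.
Solve (1)·f(k+1) − (1)·f(k) = k**3 + 33*k**2/16 + 21*k/16 + 1/4.
d = 4 from the (0,0,3) case.
Coefficient equations give f(k) = k*(k + 1)*(4*k**2 - k - 1)/16.
Then R = B(k−1)f/C = k*(4*k**2 - k - 1)/(16*k**2 + 17*k + 4), so s_k = R(k)·t_k = k*(4*k**3 + 3*k**2 - 2*k - 1).
Verify: 16*k**3 + 33*k**2 + 21*k + 4 matches t_k.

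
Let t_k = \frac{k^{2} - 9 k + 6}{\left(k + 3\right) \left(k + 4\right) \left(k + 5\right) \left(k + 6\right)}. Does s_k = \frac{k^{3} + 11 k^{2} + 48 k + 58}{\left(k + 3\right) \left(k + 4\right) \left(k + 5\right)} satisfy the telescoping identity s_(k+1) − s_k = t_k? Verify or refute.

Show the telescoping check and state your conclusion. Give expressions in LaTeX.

valid; difference matches t_k

s_(k+1) = (48*k + (k + 1)**3 + 11*(k + 1)**2 + 106)/((k + 4)*(k + 5)*(k + 6))
s_(k+1) − s_k = (k**2 - 9*k + 6)/(k**4 + 18*k**3 + 119*k**2 + 342*k + 360)
(s_(k+1) − s_k) − t_k = 0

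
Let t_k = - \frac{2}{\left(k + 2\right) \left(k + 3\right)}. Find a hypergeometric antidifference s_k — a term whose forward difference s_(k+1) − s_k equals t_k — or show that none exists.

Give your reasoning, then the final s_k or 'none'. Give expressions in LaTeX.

s_k = - \frac{k}{k + 2}

Step 1: r(k) = (k + 2)/(k + 4).
Normal form (A,B,C) = (k + 2, k + 4, 1).
f must satisfy (k + 2)·f(k+1) − (k + 3)·f(k) = 1.
From deg A=1, deg B=1, deg C=0: d=1.
Coefficient equations give f(k) = k/2.
R(k) = B(k−1)·f(k)/C(k) = k*(k + 3)/2; s_k = R·t_k = -k/(k + 2).
Check: Δs_k = -2/(k**2 + 5*k + 6). ✓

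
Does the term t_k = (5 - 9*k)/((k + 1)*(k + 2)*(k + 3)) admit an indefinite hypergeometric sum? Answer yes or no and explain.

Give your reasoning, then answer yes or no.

Step 1: r(k) = (k + 1)*(9*k + 4)/((k + 4)*(9*k - 5)).
A = k + 1, B = k + 4, C = k - 5/9.
Solve (k + 1)·f(k+1) − (k + 3)·f(k) = k - 5/9.
Bound: deg f ≤ 2.
Match coefficients ⇒ f(k) = k*(k - 6)/9.
So s_k = (B(k−1)f/C)·t_k = (k*(k - 6)*(k + 3)/(9*k - 5))·t_k = k*(6 - k)/((k + 1)*(k + 2)).
Δs = (5 - 9*k)/(k**3 + 6*k**2 + 11*k + 6), as required.

Yes. s_k = k*(6 - k)/((k + 1)*(k + 2)).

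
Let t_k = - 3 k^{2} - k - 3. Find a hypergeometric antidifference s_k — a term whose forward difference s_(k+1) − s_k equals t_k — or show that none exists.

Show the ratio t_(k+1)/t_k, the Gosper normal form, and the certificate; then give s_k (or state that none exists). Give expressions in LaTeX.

s_k = k \left(- k^{2} + k - 3\right)

The ratio is (k + 3*(k + 1)**2 + 4)/(3*k**2 + k + 3).
Factor: A=1; B=1; C=k**2 + k/3 + 1.
Set up (1)·f(k+1) − (1)·f(k) − (k**2 + k/3 + 1) = 0.
d = 3 from the (0,0,2) case.
A polynomial solution: f(k) = k*(k**2 - k + 3)/3.
Then R = B(k−1)f/C = k*(k**2 - k + 3)/(3*k**2 + k + 3), so s_k = R(k)·t_k = k*(-k**2 + k - 3).
s_(k+1) − s_k = -3*k**2 - k - 3 = t_k.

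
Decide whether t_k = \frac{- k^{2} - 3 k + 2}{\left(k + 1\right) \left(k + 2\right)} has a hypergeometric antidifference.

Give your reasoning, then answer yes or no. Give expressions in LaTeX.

Yes. s_k = \frac{k \left(3 - k\right)}{k + 1}.

The ratio is (k + 1)*(3*k + (k + 1)**2 + 1)/((k + 3)*(k**2 + 3*k - 2)).
A = k + 1, B = k + 3, C = k**2 + 3*k - 2.
f must satisfy (k + 1)·f(k+1) − (k + 2)·f(k) = k**2 + 3*k - 2.
deg f ≤ 2 (via 1,1,2).
A polynomial solution: f(k) = k*(k - 3).
R(k) = B(k−1)·f(k)/C(k) = k*(k - 3)*(k + 2)/(k**2 + 3*k - 2); s_k = R·t_k = k*(3 - k)/(k + 1).
s_(k+1) − s_k = (-k**2 - 3*k + 2)/(k**2 + 3*k + 2) = t_k.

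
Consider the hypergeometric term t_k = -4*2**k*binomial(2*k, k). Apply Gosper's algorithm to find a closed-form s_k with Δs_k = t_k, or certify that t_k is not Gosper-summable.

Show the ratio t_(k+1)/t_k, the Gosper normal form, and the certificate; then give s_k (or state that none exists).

no hypergeometric antidifference exists

Ratio r(k) = 4*(2*k + 1)/(k + 1).
Factor: A=8*k + 4; B=k + 1; C=1.
Need (8*k + 4)·f(k+1) − (k)·f(k) = 1.
deg f ≤ -1 (via 1,1,0).
d = -1 < 0 ⇒ no nonzero polynomial f; not summable.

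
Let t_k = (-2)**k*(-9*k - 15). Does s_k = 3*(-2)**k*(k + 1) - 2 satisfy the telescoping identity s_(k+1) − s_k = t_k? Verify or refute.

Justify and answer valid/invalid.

s_(k+1) = -6*(-2)**k*(k + 2) - 2
s_(k+1) − s_k = (-2)**k*(-9*k - 15)
(s_(k+1) − s_k) − t_k = 0

valid; difference matches t_k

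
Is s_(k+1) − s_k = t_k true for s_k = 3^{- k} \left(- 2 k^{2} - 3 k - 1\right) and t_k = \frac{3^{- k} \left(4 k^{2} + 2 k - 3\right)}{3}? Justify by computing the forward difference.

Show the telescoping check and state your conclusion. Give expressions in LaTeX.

s_(k+1) = (-2*k**2 - 7*k - 6)/(3*3**k)
s_(k+1) − s_k = (4*k**2 + 2*k - 3)/(3*3**k)
(s_(k+1) − s_k) − t_k = 0

valid; difference matches t_k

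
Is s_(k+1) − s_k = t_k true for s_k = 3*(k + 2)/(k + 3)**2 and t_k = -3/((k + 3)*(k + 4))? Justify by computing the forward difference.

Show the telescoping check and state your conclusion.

Invalid: residual 3*(2*k + 7)/(k**4 + 14*k**3 + 73*k**2 + 168*k + 144) ≠ 0.

s_(k+1) = 3*(k + 3)/(k + 4)**2
s_(k+1) − s_k = 3*(-(k + 2)*(k + 4)**2 + (k + 3)**3)/((k + 3)**2*(k + 4)**2)
(s_(k+1) − s_k) − t_k = 3*(2*k + 7)/(k**4 + 14*k**3 + 73*k**2 + 168*k + 144)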